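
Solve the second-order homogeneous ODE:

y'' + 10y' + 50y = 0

Characteristic equation: r² + 10r + 50 = 0
Roots: r = -5 ± 5i (complex conjugates)
General solution: y = e^(-5x)(C₁cos(5x) + C₂sin(5x))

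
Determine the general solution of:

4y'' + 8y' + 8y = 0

Characteristic equation: 4r² + 8r + 8 = 0
Divide by 4: r² + 2r + 2 = 0
Roots: r = -1 ± i (complex conjugates)
General solution: y = e^(-x)(C₁cos(x) + C₂sin(x))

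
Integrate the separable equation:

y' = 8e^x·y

Separating variables and integrating:
ln|y| = 8e^x + C

General solution: y = Ce^(8e^x)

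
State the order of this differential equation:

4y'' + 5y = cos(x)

The order is 2 (highest derivative is of order 2).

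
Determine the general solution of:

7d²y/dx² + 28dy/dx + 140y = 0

Characteristic equation: 7r² + 28r + 140 = 0
Divide by 7: r² + 4r + 20 = 0
Roots: r = -2 ± 4i (complex conjugates)
General solution: y = e^(-2x)(C₁cos(4x) + C₂sin(4x))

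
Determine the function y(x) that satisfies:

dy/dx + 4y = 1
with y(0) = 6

General solution: y = 1/4 + Ce^(-4x)
Applying y(0) = 6: C = 6 - 1/4 = 23/4
Particular solution: y = 1/4 + (23/4)e^(-4x)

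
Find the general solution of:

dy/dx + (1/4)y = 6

Using integrating factor method:

General solution: y = 24 + Ce^(-x/4)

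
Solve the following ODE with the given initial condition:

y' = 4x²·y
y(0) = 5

General solution: y = Ce^(4x³/3)
Applying IC y(0) = 5:
Particular solution: y = 5e^(4x³/3)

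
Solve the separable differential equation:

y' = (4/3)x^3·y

Separating variables and integrating:
ln|y| = x^4/3 + C

General solution: y = Ce^(x^4/3)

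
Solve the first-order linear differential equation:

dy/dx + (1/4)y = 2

Using integrating factor method:

General solution: y = 8 + Ce^(-x/4)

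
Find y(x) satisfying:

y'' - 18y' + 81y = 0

Characteristic equation: r² - 18r + 81 = 0
Factored: (r - 9)² = 0
Repeated root: r = 9
General solution: y = (C₁ + C₂x)e^(9x)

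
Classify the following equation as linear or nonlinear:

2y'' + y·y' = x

Nonlinear (product y·y')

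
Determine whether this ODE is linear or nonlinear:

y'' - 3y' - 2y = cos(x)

Linear (y and its derivatives appear to the first power only, no products of y terms)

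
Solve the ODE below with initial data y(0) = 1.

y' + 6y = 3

General solution: y = 1/2 + Ce^(-6x)
Applying y(0) = 1: C = 1 - 1/2 = 1/2
Particular solution: y = 1/2 + (1/2)e^(-6x)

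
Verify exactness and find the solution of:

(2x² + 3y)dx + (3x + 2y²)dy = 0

Verify exactness: ∂M/∂y = ∂N/∂x ✓
Find F(x,y) such that ∂F/∂x = M, ∂F/∂y = N
Solution: 2x³/3 + 3xy + 2y³/3 = C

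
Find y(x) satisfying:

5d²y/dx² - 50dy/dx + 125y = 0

Characteristic equation: 5r² - 50r + 125 = 0
Divide by 5: r² - 10r + 25 = 0
Factored: (r - 5)² = 0
Repeated root: r = 5
General solution: y = (C₁ + C₂x)e^(5x)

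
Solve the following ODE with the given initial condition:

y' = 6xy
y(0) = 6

General solution: y = Ce^(3x²)
Applying IC y(0) = 6:
Particular solution: y = 6e^(3x²)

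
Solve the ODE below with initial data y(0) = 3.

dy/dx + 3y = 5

General solution: y = 5/3 + Ce^(-3x)
Applying y(0) = 3: C = 3 - 5/3 = 4/3
Particular solution: y = 5/3 + (4/3)e^(-3x)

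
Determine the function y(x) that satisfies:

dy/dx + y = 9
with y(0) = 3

General solution: y = 9 + Ce^(-x)
Applying y(0) = 3: C = 3 - 9 = -6
Particular solution: y = 9 - 6e^(-x)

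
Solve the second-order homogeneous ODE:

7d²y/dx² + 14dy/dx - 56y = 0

Characteristic equation: 7r² + 14r - 56 = 0
Divide by 7: r² + 2r - 8 = 0
Roots: r = 2, -4 (distinct real)
General solution: y = C₁e^(2x) + C₂e^(-4x)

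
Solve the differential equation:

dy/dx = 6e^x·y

Separating variables and integrating:
ln|y| = 6e^x + C

General solution: y = Ce^(6e^x)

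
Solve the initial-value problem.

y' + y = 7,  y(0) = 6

General solution: y = 7 + Ce^(-x)
Applying y(0) = 6: C = 6 - 7 = -1
Particular solution: y = 7 - e^(-x)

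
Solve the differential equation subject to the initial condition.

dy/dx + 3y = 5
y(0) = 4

General solution: y = 5/3 + Ce^(-3x)
Applying y(0) = 4: C = 4 - 5/3 = 7/3
Particular solution: y = 5/3 + (7/3)e^(-3x)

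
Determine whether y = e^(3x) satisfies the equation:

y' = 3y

Verification:
y = e^(3x)
y' = 3e^(3x)
3y = 3e^(3x)
y' = 3y ✓

Yes, it is a solution.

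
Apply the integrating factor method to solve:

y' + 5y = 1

Using integrating factor method:

General solution: y = 1/5 + Ce^(-5x)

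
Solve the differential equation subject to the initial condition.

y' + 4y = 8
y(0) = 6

General solution: y = 2 + Ce^(-4x)
Applying y(0) = 6: C = 6 - 2 = 4
Particular solution: y = 2 + 4e^(-4x)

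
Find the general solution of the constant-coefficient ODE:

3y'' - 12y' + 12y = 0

Characteristic equation: 3r² - 12r + 12 = 0
Divide by 3: r² - 4r + 4 = 0
Factored: (r - 2)² = 0
Repeated root: r = 2
General solution: y = (C₁ + C₂x)e^(2x)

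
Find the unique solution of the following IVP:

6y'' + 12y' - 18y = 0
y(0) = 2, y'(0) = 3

General solution: y = C₁e^x + C₂e^(-3x)
Applying ICs: C₁ = 9/4, C₂ = -1/4
Particular solution: y = (9/4)e^x - (1/4)e^(-3x)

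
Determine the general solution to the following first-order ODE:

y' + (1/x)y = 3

Using integrating factor method:

General solution: y = (3/2)x + C/x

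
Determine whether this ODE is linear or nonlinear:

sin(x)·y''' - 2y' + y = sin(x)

Linear (y and its derivatives appear to the first power only, no products of y terms)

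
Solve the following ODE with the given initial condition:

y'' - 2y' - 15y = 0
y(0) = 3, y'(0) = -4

General solution: y = C₁e^(5x) + C₂e^(-3x)
Applying ICs: C₁ = 5/8, C₂ = 19/8
Particular solution: y = (5/8)e^(5x) + (19/8)e^(-3x)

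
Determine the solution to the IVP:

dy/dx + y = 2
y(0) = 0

General solution: y = 2 + Ce^(-x)
Applying y(0) = 0: C = 0 - 2 = -2
Particular solution: y = 2 - 2e^(-x)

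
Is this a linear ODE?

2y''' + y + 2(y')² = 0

No. Nonlinear ((y')² term)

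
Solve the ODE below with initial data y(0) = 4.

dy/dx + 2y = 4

General solution: y = 2 + Ce^(-2x)
Applying y(0) = 4: C = 4 - 2 = 2
Particular solution: y = 2 + 2e^(-2x)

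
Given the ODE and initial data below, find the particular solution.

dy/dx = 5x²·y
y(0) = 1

General solution: y = Ce^(5x³/3)
Applying IC y(0) = 1:
Particular solution: y = e^(5x³/3)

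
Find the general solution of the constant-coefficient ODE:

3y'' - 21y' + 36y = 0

Characteristic equation: 3r² - 21r + 36 = 0
Divide by 3: r² - 7r + 12 = 0
Roots: r = 3, 4 (distinct real)
General solution: y = C₁e^(3x) + C₂e^(4x)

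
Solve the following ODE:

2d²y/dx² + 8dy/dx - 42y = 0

Characteristic equation: 2r² + 8r - 42 = 0
Divide by 2: r² + 4r - 21 = 0
Roots: r = 3, -7 (distinct real)
General solution: y = C₁e^(3x) + C₂e^(-7x)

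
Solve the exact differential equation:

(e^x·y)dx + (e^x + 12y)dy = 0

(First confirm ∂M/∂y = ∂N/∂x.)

Verify exactness: ∂M/∂y = ∂N/∂x ✓
Find F(x,y) such that ∂F/∂x = M, ∂F/∂y = N
Solution: e^x·y + 6y² = C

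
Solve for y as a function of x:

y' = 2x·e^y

Separating variables and integrating:
-e^(-y) = x² + C

General solution: y = -ln(C - x²)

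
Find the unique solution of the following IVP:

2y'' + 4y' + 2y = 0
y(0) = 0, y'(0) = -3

General solution: y = (C₁ + C₂x)e^(-x)
Repeated root r = -1
Applying ICs: C₁ = 0, C₂ = -3
Particular solution: y = -3xe^(-x)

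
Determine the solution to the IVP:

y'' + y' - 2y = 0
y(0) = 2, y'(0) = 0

General solution: y = C₁e^x + C₂e^(-2x)
Applying ICs: C₁ = 4/3, C₂ = 2/3
Particular solution: y = (4/3)e^x + (2/3)e^(-2x)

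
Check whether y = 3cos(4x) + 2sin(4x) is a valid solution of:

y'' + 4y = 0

Verification:
y'' = -48cos(4x) - 32sin(4x)
y'' + 4y ≠ 0 (frequency mismatch: got 16 instead of 4)

No, it is not a solution.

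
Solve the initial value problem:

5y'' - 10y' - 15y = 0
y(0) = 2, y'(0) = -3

General solution: y = C₁e^(3x) + C₂e^(-x)
Applying ICs: C₁ = -1/4, C₂ = 9/4
Particular solution: y = -(1/4)e^(3x) + (9/4)e^(-x)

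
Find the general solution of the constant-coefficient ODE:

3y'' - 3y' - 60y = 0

Characteristic equation: 3r² - 3r - 60 = 0
Divide by 3: r² - r - 20 = 0
Roots: r = 5, -4 (distinct real)
General solution: y = C₁e^(5x) + C₂e^(-4x)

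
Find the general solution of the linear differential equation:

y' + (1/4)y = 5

Using integrating factor method:

General solution: y = 20 + Ce^(-x/4)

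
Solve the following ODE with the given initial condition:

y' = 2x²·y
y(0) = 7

General solution: y = Ce^(2x³/3)
Applying IC y(0) = 7:
Particular solution: y = 7e^(2x³/3)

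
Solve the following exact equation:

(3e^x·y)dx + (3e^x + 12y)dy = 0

Verify exactness: ∂M/∂y = ∂N/∂x ✓
Find F(x,y) such that ∂F/∂x = M, ∂F/∂y = N
Solution: 3e^x·y + 6y² = C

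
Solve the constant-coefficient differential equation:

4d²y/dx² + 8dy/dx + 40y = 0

Characteristic equation: 4r² + 8r + 40 = 0
Divide by 4: r² + 2r + 10 = 0
Roots: r = -1 ± 3i (complex conjugates)
General solution: y = e^(-x)(C₁cos(3x) + C₂sin(3x))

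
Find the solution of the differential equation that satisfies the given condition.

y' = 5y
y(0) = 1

General solution: y = Ce^(5x)
Applying IC y(0) = 1:
Particular solution: y = e^(5x)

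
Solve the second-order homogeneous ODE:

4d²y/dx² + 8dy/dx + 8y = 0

Characteristic equation: 4r² + 8r + 8 = 0
Divide by 4: r² + 2r + 2 = 0
Roots: r = -1 ± i (complex conjugates)
General solution: y = e^(-x)(C₁cos(x) + C₂sin(x))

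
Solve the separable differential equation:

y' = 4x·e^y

Separating variables and integrating:
-e^(-y) = 2x² + C

General solution: y = -ln(C - 2x²)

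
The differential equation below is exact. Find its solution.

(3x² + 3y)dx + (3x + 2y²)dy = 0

Verify exactness: ∂M/∂y = ∂N/∂x ✓
Find F(x,y) such that ∂F/∂x = M, ∂F/∂y = N
Solution: x³ + 3xy + 2y³/3 = C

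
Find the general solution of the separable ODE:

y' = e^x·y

Separating variables and integrating:
ln|y| = e^x + C

General solution: y = Ce^(e^x)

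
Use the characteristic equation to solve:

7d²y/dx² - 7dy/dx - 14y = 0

Characteristic equation: 7r² - 7r - 14 = 0
Divide by 7: r² - r - 2 = 0
Roots: r = 2, -1 (distinct real)
General solution: y = C₁e^(2x) + C₂e^(-x)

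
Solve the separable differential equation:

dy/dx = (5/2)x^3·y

Separating variables and integrating:
ln|y| = 5x^4/8 + C

General solution: y = Ce^(5x^4/8)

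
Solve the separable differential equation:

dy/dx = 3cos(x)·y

Separating variables and integrating:
ln|y| = 3sin(x) + C

General solution: y = Ce^(3sin(x))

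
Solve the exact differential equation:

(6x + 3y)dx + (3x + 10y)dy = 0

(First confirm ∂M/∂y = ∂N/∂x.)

Verify exactness: ∂M/∂y = ∂N/∂x ✓
Find F(x,y) such that ∂F/∂x = M, ∂F/∂y = N
Solution: 3x² + 3xy + 5y² = C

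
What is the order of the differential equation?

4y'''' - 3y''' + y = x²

The order is 4 (highest derivative is of order 4).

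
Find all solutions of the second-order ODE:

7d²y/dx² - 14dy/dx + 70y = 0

Characteristic equation: 7r² - 14r + 70 = 0
Divide by 7: r² - 2r + 10 = 0
Roots: r = 1 ± 3i (complex conjugates)
General solution: y = e^x(C₁cos(3x) + C₂sin(3x))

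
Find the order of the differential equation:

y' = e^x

The order is 1 (highest derivative is of order 1).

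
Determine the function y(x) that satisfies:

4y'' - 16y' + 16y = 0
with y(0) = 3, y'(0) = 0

General solution: y = (C₁ + C₂x)e^(2x)
Repeated root r = 2
Applying ICs: C₁ = 3, C₂ = -6
Particular solution: y = (3 - 6x)e^(2x)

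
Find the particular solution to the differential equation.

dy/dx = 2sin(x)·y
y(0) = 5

General solution: y = Ce^(-2cos(x))
Applying IC y(0) = 5:
Particular solution: y = 5e^(2(1-cos(x)))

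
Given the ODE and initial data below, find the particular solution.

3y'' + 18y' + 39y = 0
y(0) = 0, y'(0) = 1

General solution: y = e^(-3x)(C₁cos(2x) + C₂sin(2x))
Complex roots r = -3 ± 2i
Applying ICs: C₁ = 0, C₂ = 1/2
Particular solution: y = e^(-3x)((1/2)sin(2x))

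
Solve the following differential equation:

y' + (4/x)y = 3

Using integrating factor method:

General solution: y = (3/5)x + Cx^(-4)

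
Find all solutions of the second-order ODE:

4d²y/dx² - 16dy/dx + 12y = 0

Characteristic equation: 4r² - 16r + 12 = 0
Divide by 4: r² - 4r + 3 = 0
Roots: r = 3, 1 (distinct real)
General solution: y = C₁e^(3x) + C₂e^x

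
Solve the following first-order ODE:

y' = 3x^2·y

Separating variables and integrating:
ln|y| = x^3 + C

General solution: y = Ce^(x^3)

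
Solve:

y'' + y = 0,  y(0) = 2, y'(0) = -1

General solution: y = C₁cos(x) + C₂sin(x)
Complex roots r = ±i
Applying ICs: C₁ = 2, C₂ = -1
Particular solution: y = 2cos(x) - sin(x)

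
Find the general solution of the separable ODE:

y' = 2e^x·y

Separating variables and integrating:
ln|y| = 2e^x + C

General solution: y = Ce^(2e^x)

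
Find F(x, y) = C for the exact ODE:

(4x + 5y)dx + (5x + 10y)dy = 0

Verify exactness: ∂M/∂y = ∂N/∂x ✓
Find F(x,y) such that ∂F/∂x = M, ∂F/∂y = N
Solution: 2x² + 5xy + 5y² = C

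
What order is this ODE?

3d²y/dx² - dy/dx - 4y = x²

The order is 2 (highest derivative is of order 2).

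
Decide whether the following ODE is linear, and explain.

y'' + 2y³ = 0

Nonlinear (y³ term)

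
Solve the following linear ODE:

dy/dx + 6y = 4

Using integrating factor method:

General solution: y = 2/3 + Ce^(-6x)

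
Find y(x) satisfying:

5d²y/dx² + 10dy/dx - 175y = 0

Characteristic equation: 5r² + 10r - 175 = 0
Divide by 5: r² + 2r - 35 = 0
Roots: r = 5, -7 (distinct real)
General solution: y = C₁e^(5x) + C₂e^(-7x)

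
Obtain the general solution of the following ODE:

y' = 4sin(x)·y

Separating variables and integrating:
ln|y| = -4cos(x) + C

General solution: y = Ce^(-4cos(x))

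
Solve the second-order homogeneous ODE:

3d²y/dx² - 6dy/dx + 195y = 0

Characteristic equation: 3r² - 6r + 195 = 0
Divide by 3: r² - 2r + 65 = 0
Roots: r = 1 ± 8i (complex conjugates)
General solution: y = e^x(C₁cos(8x) + C₂sin(8x))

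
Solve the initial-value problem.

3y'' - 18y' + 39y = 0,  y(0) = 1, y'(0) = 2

General solution: y = e^(3x)(C₁cos(2x) + C₂sin(2x))
Complex roots r = 3 ± 2i
Applying ICs: C₁ = 1, C₂ = -1/2
Particular solution: y = e^(3x)(cos(2x) - (1/2)sin(2x))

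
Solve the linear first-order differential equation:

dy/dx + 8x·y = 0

Using integrating factor method:

General solution: y = Ce^(-4x^2)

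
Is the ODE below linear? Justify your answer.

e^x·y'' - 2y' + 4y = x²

Yes. Linear (y and its derivatives appear to the first power only, no products of y terms)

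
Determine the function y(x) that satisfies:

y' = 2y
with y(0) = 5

General solution: y = Ce^(2x)
Applying IC y(0) = 5:
Particular solution: y = 5e^(2x)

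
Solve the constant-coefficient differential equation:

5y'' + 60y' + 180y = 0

Characteristic equation: 5r² + 60r + 180 = 0
Divide by 5: r² + 12r + 36 = 0
Factored: (r + 6)² = 0
Repeated root: r = -6
General solution: y = (C₁ + C₂x)e^(-6x)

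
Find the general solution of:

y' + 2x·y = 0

Using integrating factor method:

General solution: y = Ce^(-x^2)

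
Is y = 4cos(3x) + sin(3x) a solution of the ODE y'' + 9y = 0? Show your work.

Verification:
y'' = -36cos(3x) - 9sin(3x)
y'' + 9y = 0 ✓

Yes, it is a solution.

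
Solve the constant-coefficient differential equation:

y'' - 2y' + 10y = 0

Characteristic equation: r² - 2r + 10 = 0
Roots: r = 1 ± 3i (complex conjugates)
General solution: y = e^x(C₁cos(3x) + C₂sin(3x))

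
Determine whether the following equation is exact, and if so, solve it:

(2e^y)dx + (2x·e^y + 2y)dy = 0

Verify exactness: ∂M/∂y = ∂N/∂x ✓
Find F(x,y) such that ∂F/∂x = M, ∂F/∂y = N
Solution: 2x·e^y + y² = C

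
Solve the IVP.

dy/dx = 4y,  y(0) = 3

General solution: y = Ce^(4x)
Applying IC y(0) = 3:
Particular solution: y = 3e^(4x)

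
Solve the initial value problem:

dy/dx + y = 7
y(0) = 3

General solution: y = 7 + Ce^(-x)
Applying y(0) = 3: C = 3 - 7 = -4
Particular solution: y = 7 - 4e^(-x)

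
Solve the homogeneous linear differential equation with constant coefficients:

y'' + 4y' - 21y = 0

Characteristic equation: r² + 4r - 21 = 0
Roots: r = 3, -7 (distinct real)
General solution: y = C₁e^(3x) + C₂e^(-7x)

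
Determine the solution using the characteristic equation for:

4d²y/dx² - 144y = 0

Characteristic equation: 4r² - 144 = 0
Divide by 4: r² - 36 = 0
Roots: r = 6, -6 (distinct real)
General solution: y = C₁e^(6x) + C₂e^(-6x)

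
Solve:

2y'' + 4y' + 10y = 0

Characteristic equation: 2r² + 4r + 10 = 0
Divide by 2: r² + 2r + 5 = 0
Roots: r = -1 ± 2i (complex conjugates)
General solution: y = e^(-x)(C₁cos(2x) + C₂sin(2x))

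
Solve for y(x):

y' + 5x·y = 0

Using integrating factor method:

General solution: y = Ce^(-5x^2/2)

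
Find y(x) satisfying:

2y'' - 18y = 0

Characteristic equation: 2r² - 18 = 0
Divide by 2: r² - 9 = 0
Roots: r = 3, -3 (distinct real)
General solution: y = C₁e^(3x) + C₂e^(-3x)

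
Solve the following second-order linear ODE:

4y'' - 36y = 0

Characteristic equation: 4r² - 36 = 0
Divide by 4: r² - 9 = 0
Roots: r = 3, -3 (distinct real)
General solution: y = C₁e^(3x) + C₂e^(-3x)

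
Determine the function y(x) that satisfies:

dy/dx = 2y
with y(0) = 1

General solution: y = Ce^(2x)
Applying IC y(0) = 1:
Particular solution: y = e^(2x)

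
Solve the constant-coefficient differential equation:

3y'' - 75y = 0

Characteristic equation: 3r² - 75 = 0
Divide by 3: r² - 25 = 0
Roots: r = 5, -5 (distinct real)
General solution: y = C₁e^(5x) + C₂e^(-5x)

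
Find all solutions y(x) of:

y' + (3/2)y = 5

Using integrating factor method:

General solution: y = 10/3 + Ce^(-3x/2)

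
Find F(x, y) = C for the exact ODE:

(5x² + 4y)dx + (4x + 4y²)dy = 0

Verify exactness: ∂M/∂y = ∂N/∂x ✓
Find F(x,y) such that ∂F/∂x = M, ∂F/∂y = N
Solution: 5x³/3 + 4xy + 4y³/3 = C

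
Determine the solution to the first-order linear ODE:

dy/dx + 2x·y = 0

Using integrating factor method:

General solution: y = Ce^(-x^2)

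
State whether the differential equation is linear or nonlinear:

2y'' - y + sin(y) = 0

Nonlinear (sin(y) is nonlinear in y)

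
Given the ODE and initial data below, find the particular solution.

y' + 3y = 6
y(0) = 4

General solution: y = 2 + Ce^(-3x)
Applying y(0) = 4: C = 4 - 2 = 2
Particular solution: y = 2 + 2e^(-3x)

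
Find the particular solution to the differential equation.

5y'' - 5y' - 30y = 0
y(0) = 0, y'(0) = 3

General solution: y = C₁e^(3x) + C₂e^(-2x)
Applying ICs: C₁ = 3/5, C₂ = -3/5
Particular solution: y = (3/5)e^(3x) - (3/5)e^(-2x)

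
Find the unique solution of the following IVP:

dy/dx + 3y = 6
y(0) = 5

General solution: y = 2 + Ce^(-3x)
Applying y(0) = 5: C = 5 - 2 = 3
Particular solution: y = 2 + 3e^(-3x)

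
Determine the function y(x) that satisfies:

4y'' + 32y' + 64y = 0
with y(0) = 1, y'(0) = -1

General solution: y = (C₁ + C₂x)e^(-4x)
Repeated root r = -4
Applying ICs: C₁ = 1, C₂ = 3
Particular solution: y = (1 + 3x)e^(-4x)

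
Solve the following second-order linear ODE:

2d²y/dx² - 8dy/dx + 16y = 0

Characteristic equation: 2r² - 8r + 16 = 0
Divide by 2: r² - 4r + 8 = 0
Roots: r = 2 ± 2i (complex conjugates)
General solution: y = e^(2x)(C₁cos(2x) + C₂sin(2x))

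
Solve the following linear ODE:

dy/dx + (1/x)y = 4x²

Using integrating factor method:

General solution: y = x^3 + C/x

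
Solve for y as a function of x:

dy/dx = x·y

Separating variables and integrating:
ln|y| = x^2/2 + C

General solution: y = Ce^(x^2/2)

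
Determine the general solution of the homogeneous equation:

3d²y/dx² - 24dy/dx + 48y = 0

Characteristic equation: 3r² - 24r + 48 = 0
Divide by 3: r² - 8r + 16 = 0
Factored: (r - 4)² = 0
Repeated root: r = 4
General solution: y = (C₁ + C₂x)e^(4x)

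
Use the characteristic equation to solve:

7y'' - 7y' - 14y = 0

Characteristic equation: 7r² - 7r - 14 = 0
Divide by 7: r² - r - 2 = 0
Roots: r = 2, -1 (distinct real)
General solution: y = C₁e^(2x) + C₂e^(-x)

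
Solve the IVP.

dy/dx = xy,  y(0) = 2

General solution: y = Ce^(x²/2)
Applying IC y(0) = 2:
Particular solution: y = 2e^(x²/2)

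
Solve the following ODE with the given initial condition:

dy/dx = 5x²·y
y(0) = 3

General solution: y = Ce^(5x³/3)
Applying IC y(0) = 3:
Particular solution: y = 3e^(5x³/3)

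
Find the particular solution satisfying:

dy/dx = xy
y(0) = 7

General solution: y = Ce^(x²/2)
Applying IC y(0) = 7:
Particular solution: y = 7e^(x²/2)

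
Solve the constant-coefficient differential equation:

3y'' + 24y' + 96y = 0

Characteristic equation: 3r² + 24r + 96 = 0
Divide by 3: r² + 8r + 32 = 0
Roots: r = -4 ± 4i (complex conjugates)
General solution: y = e^(-4x)(C₁cos(4x) + C₂sin(4x))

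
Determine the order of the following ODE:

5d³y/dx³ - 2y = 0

The order is 3 (highest derivative is of order 3).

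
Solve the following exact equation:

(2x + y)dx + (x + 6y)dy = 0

Verify exactness: ∂M/∂y = ∂N/∂x ✓
Find F(x,y) such that ∂F/∂x = M, ∂F/∂y = N
Solution: x² + xy + 3y² = C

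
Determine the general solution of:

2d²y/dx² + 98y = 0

Characteristic equation: 2r² + 98 = 0
Divide by 2: r² + 49 = 0
Roots: r = ±7i (complex conjugates)
General solution: y = C₁cos(7x) + C₂sin(7x)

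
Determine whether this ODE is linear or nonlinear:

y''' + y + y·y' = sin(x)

Nonlinear (product y·y')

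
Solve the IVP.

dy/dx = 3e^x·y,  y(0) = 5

General solution: y = Ce^(3e^x)
Applying IC y(0) = 5:
Particular solution: y = 5e^(3(e^x - 1))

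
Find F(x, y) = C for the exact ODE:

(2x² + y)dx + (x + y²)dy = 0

Verify exactness: ∂M/∂y = ∂N/∂x ✓
Find F(x,y) such that ∂F/∂x = M, ∂F/∂y = N
Solution: 2x³/3 + xy + y³/3 = C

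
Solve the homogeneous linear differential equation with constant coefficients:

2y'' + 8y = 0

Characteristic equation: 2r² + 8 = 0
Divide by 2: r² + 4 = 0
Roots: r = ±2i (complex conjugates)
General solution: y = C₁cos(2x) + C₂sin(2x)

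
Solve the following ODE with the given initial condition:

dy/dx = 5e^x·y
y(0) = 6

General solution: y = Ce^(5e^x)
Applying IC y(0) = 6:
Particular solution: y = 6e^(5(e^x - 1))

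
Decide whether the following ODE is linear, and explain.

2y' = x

Linear (y and its derivatives appear to the first power only, no products of y terms)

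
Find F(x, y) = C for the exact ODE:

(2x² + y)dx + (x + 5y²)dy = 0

Verify exactness: ∂M/∂y = ∂N/∂x ✓
Find F(x,y) such that ∂F/∂x = M, ∂F/∂y = N
Solution: 2x³/3 + xy + 5y³/3 = C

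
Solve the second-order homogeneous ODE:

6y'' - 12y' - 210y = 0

Characteristic equation: 6r² - 12r - 210 = 0
Divide by 6: r² - 2r - 35 = 0
Roots: r = 7, -5 (distinct real)
General solution: y = C₁e^(7x) + C₂e^(-5x)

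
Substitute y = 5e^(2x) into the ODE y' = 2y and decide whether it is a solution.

Verification:
y = 5e^(2x)
y' = 10e^(2x)
2y = 10e^(2x)
y' = 2y ✓

Yes, it is a solution.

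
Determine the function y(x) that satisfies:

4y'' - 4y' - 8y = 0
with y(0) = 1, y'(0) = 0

General solution: y = C₁e^(2x) + C₂e^(-x)
Applying ICs: C₁ = 1/3, C₂ = 2/3
Particular solution: y = (1/3)e^(2x) + (2/3)e^(-x)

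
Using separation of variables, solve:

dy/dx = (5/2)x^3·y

Separating variables and integrating:
ln|y| = 5x^4/8 + C

General solution: y = Ce^(5x^4/8)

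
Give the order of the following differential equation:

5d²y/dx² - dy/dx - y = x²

The order is 2 (highest derivative is of order 2).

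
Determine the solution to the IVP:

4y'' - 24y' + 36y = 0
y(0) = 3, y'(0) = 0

General solution: y = (C₁ + C₂x)e^(3x)
Repeated root r = 3
Applying ICs: C₁ = 3, C₂ = -9
Particular solution: y = (3 - 9x)e^(3x)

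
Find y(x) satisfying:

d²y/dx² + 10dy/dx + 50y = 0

Characteristic equation: r² + 10r + 50 = 0
Roots: r = -5 ± 5i (complex conjugates)
General solution: y = e^(-5x)(C₁cos(5x) + C₂sin(5x))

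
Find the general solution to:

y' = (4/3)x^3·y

Separating variables and integrating:
ln|y| = x^4/3 + C

General solution: y = Ce^(x^4/3)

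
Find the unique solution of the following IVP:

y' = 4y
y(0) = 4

General solution: y = Ce^(4x)
Applying IC y(0) = 4:
Particular solution: y = 4e^(4x)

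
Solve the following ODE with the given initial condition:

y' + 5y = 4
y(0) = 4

General solution: y = 4/5 + Ce^(-5x)
Applying y(0) = 4: C = 4 - 4/5 = 16/5
Particular solution: y = 4/5 + (16/5)e^(-5x)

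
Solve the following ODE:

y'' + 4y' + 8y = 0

Characteristic equation: r² + 4r + 8 = 0
Roots: r = -2 ± 2i (complex conjugates)
General solution: y = e^(-2x)(C₁cos(2x) + C₂sin(2x))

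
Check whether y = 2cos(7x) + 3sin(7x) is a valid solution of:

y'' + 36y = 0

Verification:
y'' = -98cos(7x) - 147sin(7x)
y'' + 36y ≠ 0 (frequency mismatch: got 49 instead of 36)

No, it is not a solution.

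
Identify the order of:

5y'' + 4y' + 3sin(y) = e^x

The order is 2 (highest derivative is of order 2).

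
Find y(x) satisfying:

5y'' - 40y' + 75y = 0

Characteristic equation: 5r² - 40r + 75 = 0
Divide by 5: r² - 8r + 15 = 0
Roots: r = 3, 5 (distinct real)
General solution: y = C₁e^(3x) + C₂e^(5x)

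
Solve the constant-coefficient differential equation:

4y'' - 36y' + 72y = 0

Characteristic equation: 4r² - 36r + 72 = 0
Divide by 4: r² - 9r + 18 = 0
Roots: r = 3, 6 (distinct real)
General solution: y = C₁e^(3x) + C₂e^(6x)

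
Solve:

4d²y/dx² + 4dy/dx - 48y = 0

Characteristic equation: 4r² + 4r - 48 = 0
Divide by 4: r² + r - 12 = 0
Roots: r = 3, -4 (distinct real)
General solution: y = C₁e^(3x) + C₂e^(-4x)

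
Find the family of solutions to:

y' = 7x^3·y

Separating variables and integrating:
ln|y| = 7x^4/4 + C

General solution: y = Ce^(7x^4/4)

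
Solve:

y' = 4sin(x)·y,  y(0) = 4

General solution: y = Ce^(-4cos(x))
Applying IC y(0) = 4:
Particular solution: y = 4e^(4(1-cos(x)))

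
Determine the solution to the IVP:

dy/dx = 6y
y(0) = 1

General solution: y = Ce^(6x)
Applying IC y(0) = 1:
Particular solution: y = e^(6x)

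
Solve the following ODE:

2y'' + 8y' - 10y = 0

Characteristic equation: 2r² + 8r - 10 = 0
Divide by 2: r² + 4r - 5 = 0
Roots: r = 1, -5 (distinct real)
General solution: y = C₁e^x + C₂e^(-5x)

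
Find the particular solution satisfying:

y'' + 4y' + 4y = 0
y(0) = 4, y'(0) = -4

General solution: y = (C₁ + C₂x)e^(-2x)
Repeated root r = -2
Applying ICs: C₁ = 4, C₂ = 4
Particular solution: y = (4 + 4x)e^(-2x)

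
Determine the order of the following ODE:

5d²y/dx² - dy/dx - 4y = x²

The order is 2 (highest derivative is of order 2).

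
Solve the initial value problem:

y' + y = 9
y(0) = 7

General solution: y = 9 + Ce^(-x)
Applying y(0) = 7: C = 7 - 9 = -2
Particular solution: y = 9 - 2e^(-x)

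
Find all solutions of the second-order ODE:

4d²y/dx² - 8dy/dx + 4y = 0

Characteristic equation: 4r² - 8r + 4 = 0
Divide by 4: r² - 2r + 1 = 0
Factored: (r - 1)² = 0
Repeated root: r = 1
General solution: y = (C₁ + C₂x)e^x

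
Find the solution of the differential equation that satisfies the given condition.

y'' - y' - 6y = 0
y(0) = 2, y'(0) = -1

General solution: y = C₁e^(3x) + C₂e^(-2x)
Applying ICs: C₁ = 3/5, C₂ = 7/5
Particular solution: y = (3/5)e^(3x) + (7/5)e^(-2x)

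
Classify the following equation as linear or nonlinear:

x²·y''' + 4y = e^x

Linear (y and its derivatives appear to the first power only, no products of y terms)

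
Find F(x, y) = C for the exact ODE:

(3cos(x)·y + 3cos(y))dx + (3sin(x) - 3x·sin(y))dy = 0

Verify exactness: ∂M/∂y = ∂N/∂x ✓
Find F(x,y) such that ∂F/∂x = M, ∂F/∂y = N
Solution: 3sin(x)·y + 3x·cos(y) = C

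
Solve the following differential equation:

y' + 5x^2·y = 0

Using integrating factor method:

General solution: y = Ce^(-5x^3/3)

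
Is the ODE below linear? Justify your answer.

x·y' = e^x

Yes. Linear (y and its derivatives appear to the first power only, no products of y terms)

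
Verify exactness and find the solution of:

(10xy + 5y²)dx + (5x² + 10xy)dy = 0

Verify exactness: ∂M/∂y = ∂N/∂x ✓
Find F(x,y) such that ∂F/∂x = M, ∂F/∂y = N
Solution: 5x²y + 5xy² = C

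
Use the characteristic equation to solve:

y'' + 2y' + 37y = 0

Characteristic equation: r² + 2r + 37 = 0
Roots: r = -1 ± 6i (complex conjugates)
General solution: y = e^(-x)(C₁cos(6x) + C₂sin(6x))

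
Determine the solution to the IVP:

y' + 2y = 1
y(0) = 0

General solution: y = 1/2 + Ce^(-2x)
Applying y(0) = 0: C = 0 - 1/2 = -1/2
Particular solution: y = 1/2 - (1/2)e^(-2x)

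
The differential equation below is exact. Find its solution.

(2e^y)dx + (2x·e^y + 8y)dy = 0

Verify exactness: ∂M/∂y = ∂N/∂x ✓
Find F(x,y) such that ∂F/∂x = M, ∂F/∂y = N
Solution: 2x·e^y + 4y² = C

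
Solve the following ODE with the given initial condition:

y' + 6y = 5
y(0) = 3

General solution: y = 5/6 + Ce^(-6x)
Applying y(0) = 3: C = 3 - 5/6 = 13/6
Particular solution: y = 5/6 + (13/6)e^(-6x)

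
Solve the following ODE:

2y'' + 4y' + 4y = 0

Characteristic equation: 2r² + 4r + 4 = 0
Divide by 2: r² + 2r + 2 = 0
Roots: r = -1 ± i (complex conjugates)
General solution: y = e^(-x)(C₁cos(x) + C₂sin(x))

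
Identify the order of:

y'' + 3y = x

The order is 2 (highest derivative is of order 2).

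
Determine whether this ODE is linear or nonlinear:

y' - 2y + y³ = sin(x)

Nonlinear (y³ term)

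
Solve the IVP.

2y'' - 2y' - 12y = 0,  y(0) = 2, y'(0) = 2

General solution: y = C₁e^(3x) + C₂e^(-2x)
Applying ICs: C₁ = 6/5, C₂ = 4/5
Particular solution: y = (6/5)e^(3x) + (4/5)e^(-2x)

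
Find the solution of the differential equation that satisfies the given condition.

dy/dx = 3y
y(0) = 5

General solution: y = Ce^(3x)
Applying IC y(0) = 5:
Particular solution: y = 5e^(3x)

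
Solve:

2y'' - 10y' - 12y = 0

Characteristic equation: 2r² - 10r - 12 = 0
Divide by 2: r² - 5r - 6 = 0
Roots: r = 6, -1 (distinct real)
General solution: y = C₁e^(6x) + C₂e^(-x)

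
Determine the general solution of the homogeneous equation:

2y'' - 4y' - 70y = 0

Characteristic equation: 2r² - 4r - 70 = 0
Divide by 2: r² - 2r - 35 = 0
Roots: r = 7, -5 (distinct real)
General solution: y = C₁e^(7x) + C₂e^(-5x)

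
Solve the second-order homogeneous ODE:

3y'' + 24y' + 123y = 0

Characteristic equation: 3r² + 24r + 123 = 0
Divide by 3: r² + 8r + 41 = 0
Roots: r = -4 ± 5i (complex conjugates)
General solution: y = e^(-4x)(C₁cos(5x) + C₂sin(5x))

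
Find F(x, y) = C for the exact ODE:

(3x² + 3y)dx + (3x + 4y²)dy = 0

Verify exactness: ∂M/∂y = ∂N/∂x ✓
Find F(x,y) such that ∂F/∂x = M, ∂F/∂y = N
Solution: x³ + 3xy + 4y³/3 = C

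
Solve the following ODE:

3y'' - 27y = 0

Characteristic equation: 3r² - 27 = 0
Divide by 3: r² - 9 = 0
Roots: r = 3, -3 (distinct real)
General solution: y = C₁e^(3x) + C₂e^(-3x)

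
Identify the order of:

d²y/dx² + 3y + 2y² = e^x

The order is 2 (highest derivative is of order 2).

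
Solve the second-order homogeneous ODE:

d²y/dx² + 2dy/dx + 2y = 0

Characteristic equation: r² + 2r + 2 = 0
Roots: r = -1 ± i (complex conjugates)
General solution: y = e^(-x)(C₁cos(x) + C₂sin(x))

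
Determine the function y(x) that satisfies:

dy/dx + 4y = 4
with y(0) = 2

General solution: y = 1 + Ce^(-4x)
Applying y(0) = 2: C = 2 - 1 = 1
Particular solution: y = 1 + e^(-4x)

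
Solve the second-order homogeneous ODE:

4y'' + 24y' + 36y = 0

Characteristic equation: 4r² + 24r + 36 = 0
Divide by 4: r² + 6r + 9 = 0
Factored: (r + 3)² = 0
Repeated root: r = -3
General solution: y = (C₁ + C₂x)e^(-3x)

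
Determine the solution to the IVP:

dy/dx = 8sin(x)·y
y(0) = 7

General solution: y = Ce^(-8cos(x))
Applying IC y(0) = 7:
Particular solution: y = 7e^(8(1-cos(x)))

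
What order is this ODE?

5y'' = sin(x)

The order is 2 (highest derivative is of order 2).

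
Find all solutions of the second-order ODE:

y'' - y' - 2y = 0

Characteristic equation: r² - r - 2 = 0
Roots: r = 2, -1 (distinct real)
General solution: y = C₁e^(2x) + C₂e^(-x)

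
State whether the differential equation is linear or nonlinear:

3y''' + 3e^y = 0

Nonlinear (e^y is nonlinear in y)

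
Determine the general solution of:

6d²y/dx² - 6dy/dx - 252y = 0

Characteristic equation: 6r² - 6r - 252 = 0
Divide by 6: r² - r - 42 = 0
Roots: r = 7, -6 (distinct real)
General solution: y = C₁e^(7x) + C₂e^(-6x)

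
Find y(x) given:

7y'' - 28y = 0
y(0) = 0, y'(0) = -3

General solution: y = C₁e^(2x) + C₂e^(-2x)
Applying ICs: C₁ = -3/4, C₂ = 3/4
Particular solution: y = -(3/4)e^(2x) + (3/4)e^(-2x)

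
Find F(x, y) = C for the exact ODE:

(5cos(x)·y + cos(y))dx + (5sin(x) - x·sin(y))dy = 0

Verify exactness: ∂M/∂y = ∂N/∂x ✓
Find F(x,y) such that ∂F/∂x = M, ∂F/∂y = N
Solution: 5sin(x)·y + x·cos(y) = C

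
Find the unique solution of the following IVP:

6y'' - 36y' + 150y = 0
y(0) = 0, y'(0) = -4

General solution: y = e^(3x)(C₁cos(4x) + C₂sin(4x))
Complex roots r = 3 ± 4i
Applying ICs: C₁ = 0, C₂ = -1
Particular solution: y = e^(3x)(-sin(4x))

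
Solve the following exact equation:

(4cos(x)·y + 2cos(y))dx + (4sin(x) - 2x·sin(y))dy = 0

Verify exactness: ∂M/∂y = ∂N/∂x ✓
Find F(x,y) such that ∂F/∂x = M, ∂F/∂y = N
Solution: 4sin(x)·y + 2x·cos(y) = C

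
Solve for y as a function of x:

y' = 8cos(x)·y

Separating variables and integrating:
ln|y| = 8sin(x) + C

General solution: y = Ce^(8sin(x))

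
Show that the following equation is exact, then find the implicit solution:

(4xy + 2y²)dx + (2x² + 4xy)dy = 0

Verify exactness: ∂M/∂y = ∂N/∂x ✓
Find F(x,y) such that ∂F/∂x = M, ∂F/∂y = N
Solution: 2x²y + 2xy² = C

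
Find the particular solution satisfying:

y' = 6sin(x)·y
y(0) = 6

General solution: y = Ce^(-6cos(x))
Applying IC y(0) = 6:
Particular solution: y = 6e^(6(1-cos(x)))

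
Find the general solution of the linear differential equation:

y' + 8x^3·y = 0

Using integrating factor method:

General solution: y = Ce^(-2x^4)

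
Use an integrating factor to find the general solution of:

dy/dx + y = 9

Using integrating factor method:

General solution: y = 9 + Ce^(-x)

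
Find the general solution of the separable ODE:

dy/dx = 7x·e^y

Separating variables and integrating:
-e^(-y) = 7x²/2 + C

General solution: y = -ln(C - 7x²/2)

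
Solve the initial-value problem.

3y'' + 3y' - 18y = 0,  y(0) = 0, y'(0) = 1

General solution: y = C₁e^(2x) + C₂e^(-3x)
Applying ICs: C₁ = 1/5, C₂ = -1/5
Particular solution: y = (1/5)e^(2x) - (1/5)e^(-3x)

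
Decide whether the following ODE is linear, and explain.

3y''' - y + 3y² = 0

Nonlinear (y² term)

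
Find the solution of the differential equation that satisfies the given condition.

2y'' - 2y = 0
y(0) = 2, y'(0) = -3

General solution: y = C₁e^x + C₂e^(-x)
Applying ICs: C₁ = -1/2, C₂ = 5/2
Particular solution: y = -(1/2)e^x + (5/2)e^(-x)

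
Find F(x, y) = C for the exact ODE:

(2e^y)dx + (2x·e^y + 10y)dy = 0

Verify exactness: ∂M/∂y = ∂N/∂x ✓
Find F(x,y) such that ∂F/∂x = M, ∂F/∂y = N
Solution: 2x·e^y + 5y² = C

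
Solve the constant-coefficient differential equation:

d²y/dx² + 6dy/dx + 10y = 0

Characteristic equation: r² + 6r + 10 = 0
Roots: r = -3 ± i (complex conjugates)
General solution: y = e^(-3x)(C₁cos(x) + C₂sin(x))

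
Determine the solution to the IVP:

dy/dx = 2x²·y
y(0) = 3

General solution: y = Ce^(2x³/3)
Applying IC y(0) = 3:
Particular solution: y = 3e^(2x³/3)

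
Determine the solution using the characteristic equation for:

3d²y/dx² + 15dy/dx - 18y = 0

Characteristic equation: 3r² + 15r - 18 = 0
Divide by 3: r² + 5r - 6 = 0
Roots: r = 1, -6 (distinct real)
General solution: y = C₁e^x + C₂e^(-6x)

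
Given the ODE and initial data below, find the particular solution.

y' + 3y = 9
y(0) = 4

General solution: y = 3 + Ce^(-3x)
Applying y(0) = 4: C = 4 - 3 = 1
Particular solution: y = 3 + e^(-3x)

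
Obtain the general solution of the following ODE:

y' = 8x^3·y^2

Separating variables and integrating:
-1/y = 2x^4 + C

General solution: y^-1 = -2x^4 + C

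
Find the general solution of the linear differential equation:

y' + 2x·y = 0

Using integrating factor method:

General solution: y = Ce^(-x^2)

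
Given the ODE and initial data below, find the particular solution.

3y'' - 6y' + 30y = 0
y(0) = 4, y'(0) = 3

General solution: y = e^x(C₁cos(3x) + C₂sin(3x))
Complex roots r = 1 ± 3i
Applying ICs: C₁ = 4, C₂ = -1/3
Particular solution: y = e^x(4cos(3x) - (1/3)sin(3x))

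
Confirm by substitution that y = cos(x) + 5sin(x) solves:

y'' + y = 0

Verification:
y'' = -cos(x) - 5sin(x)
y'' + y = 0 ✓

Yes, it is a solution.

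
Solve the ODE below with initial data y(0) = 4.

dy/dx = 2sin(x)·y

General solution: y = Ce^(-2cos(x))
Applying IC y(0) = 4:
Particular solution: y = 4e^(2(1-cos(x)))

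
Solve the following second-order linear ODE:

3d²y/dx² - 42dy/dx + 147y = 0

Characteristic equation: 3r² - 42r + 147 = 0
Divide by 3: r² - 14r + 49 = 0
Factored: (r - 7)² = 0
Repeated root: r = 7
General solution: y = (C₁ + C₂x)e^(7x)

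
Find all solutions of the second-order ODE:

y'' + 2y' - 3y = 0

Characteristic equation: r² + 2r - 3 = 0
Roots: r = 1, -3 (distinct real)
General solution: y = C₁e^x + C₂e^(-3x)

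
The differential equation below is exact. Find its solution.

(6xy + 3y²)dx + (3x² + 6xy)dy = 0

Verify exactness: ∂M/∂y = ∂N/∂x ✓
Find F(x,y) such that ∂F/∂x = M, ∂F/∂y = N
Solution: 3x²y + 3xy² = C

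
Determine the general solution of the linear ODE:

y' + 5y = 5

Using integrating factor method:

General solution: y = 1 + Ce^(-5x)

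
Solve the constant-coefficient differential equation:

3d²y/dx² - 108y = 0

Characteristic equation: 3r² - 108 = 0
Divide by 3: r² - 36 = 0
Roots: r = 6, -6 (distinct real)
General solution: y = C₁e^(6x) + C₂e^(-6x)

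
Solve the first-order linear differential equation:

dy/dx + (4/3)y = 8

Using integrating factor method:

General solution: y = 6 + Ce^(-4x/3)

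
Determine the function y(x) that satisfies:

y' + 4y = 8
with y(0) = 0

General solution: y = 2 + Ce^(-4x)
Applying y(0) = 0: C = 0 - 2 = -2
Particular solution: y = 2 - 2e^(-4x)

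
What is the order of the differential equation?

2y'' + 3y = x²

The order is 2 (highest derivative is of order 2).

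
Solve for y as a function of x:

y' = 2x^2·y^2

Separating variables and integrating:
-1/y = 2x^3/3 + C

General solution: y^-1 = (-2/3)x^3 + C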